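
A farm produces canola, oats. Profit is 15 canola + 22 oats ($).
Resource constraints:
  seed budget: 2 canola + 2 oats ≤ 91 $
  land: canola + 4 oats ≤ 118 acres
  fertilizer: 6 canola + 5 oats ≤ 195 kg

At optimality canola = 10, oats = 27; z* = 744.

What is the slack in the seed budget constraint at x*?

seed budget used = 2·10 + 2·27 = 74; slack = 91 − 74 = 17.

17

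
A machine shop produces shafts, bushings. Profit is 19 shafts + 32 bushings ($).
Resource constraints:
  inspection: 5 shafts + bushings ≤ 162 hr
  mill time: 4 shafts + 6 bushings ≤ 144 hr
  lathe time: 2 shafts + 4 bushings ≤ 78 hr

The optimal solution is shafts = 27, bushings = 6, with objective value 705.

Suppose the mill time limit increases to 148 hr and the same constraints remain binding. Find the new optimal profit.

Binding: mill time and lathe time. Non-binding: inspection (21 unused).
Since inspection is not tight, its dual is 0.
Dual feasibility on the basic columns requires 4·y_mill time + 2·y_lathe time = 19, 6·y_mill time + 4·y_lathe time = 32.
→ y_mill time = 3 and y_lathe time = 3.5.
Δz = y_mill time·Δb = 3 × (4) = 12, so new z* = 705 + 12 = 717.

717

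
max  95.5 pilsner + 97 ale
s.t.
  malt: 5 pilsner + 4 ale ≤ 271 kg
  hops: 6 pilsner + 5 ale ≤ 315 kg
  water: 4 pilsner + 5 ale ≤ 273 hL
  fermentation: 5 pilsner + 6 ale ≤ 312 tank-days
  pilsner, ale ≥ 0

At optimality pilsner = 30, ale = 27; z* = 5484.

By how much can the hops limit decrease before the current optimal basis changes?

55

Binding constraints: hops, fermentation. The basis is B = [[6,5],[5,6]] with det 11.
Per unit decrease in hops, x* moves by d = (-0.5455, 0.4545).
The basis stays optimal until pilsner reaches 0; allowable decrease = 55 kg.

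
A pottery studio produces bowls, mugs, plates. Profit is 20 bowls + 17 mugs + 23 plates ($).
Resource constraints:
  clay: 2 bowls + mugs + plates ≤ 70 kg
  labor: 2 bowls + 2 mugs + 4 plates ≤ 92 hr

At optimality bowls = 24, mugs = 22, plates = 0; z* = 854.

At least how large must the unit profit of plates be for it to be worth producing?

Both clay and labor are binding at x*.
The binding rows give the dual system: 2·y_clay + 2·y_labor = 20 and 1·y_clay + 2·y_labor = 17.
This yields shadow prices y_clay = 3, y_labor = 7.
plates enters the basis when its profit ≥ yᵀa₃ = 3·1 + 7·4 = 31.

31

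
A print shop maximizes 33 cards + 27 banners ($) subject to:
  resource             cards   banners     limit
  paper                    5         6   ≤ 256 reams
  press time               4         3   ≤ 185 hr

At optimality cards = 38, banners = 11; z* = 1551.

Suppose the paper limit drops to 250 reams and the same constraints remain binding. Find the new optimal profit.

1545

Check each constraint at x*: paper 256/256 (tight); press time 185/185 (tight).
From A_Bᵀ y = c: 5·y_paper + 4·y_press time = 33; 6·y_paper + 3·y_press time = 27.
This yields shadow prices y_paper = 1, y_press time = 7.
Δz = y_paper·Δb = 1 × (-6) = -6, so new z* = 1551 − 6 = 1545.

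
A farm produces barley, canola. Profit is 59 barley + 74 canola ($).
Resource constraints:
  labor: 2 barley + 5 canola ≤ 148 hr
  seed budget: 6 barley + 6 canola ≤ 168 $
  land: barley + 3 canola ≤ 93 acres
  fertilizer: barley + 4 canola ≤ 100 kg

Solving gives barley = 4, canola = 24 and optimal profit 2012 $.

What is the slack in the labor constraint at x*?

20

labor used = 2·4 + 5·24 = 128; slack = 148 − 128 = 20.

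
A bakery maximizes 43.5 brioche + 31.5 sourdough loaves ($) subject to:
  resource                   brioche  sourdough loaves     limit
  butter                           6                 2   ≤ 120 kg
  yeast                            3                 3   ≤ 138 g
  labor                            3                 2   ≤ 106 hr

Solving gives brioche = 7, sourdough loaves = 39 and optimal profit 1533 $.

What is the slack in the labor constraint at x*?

labor used = 3·7 + 2·39 = 99; slack = 106 − 99 = 7.

7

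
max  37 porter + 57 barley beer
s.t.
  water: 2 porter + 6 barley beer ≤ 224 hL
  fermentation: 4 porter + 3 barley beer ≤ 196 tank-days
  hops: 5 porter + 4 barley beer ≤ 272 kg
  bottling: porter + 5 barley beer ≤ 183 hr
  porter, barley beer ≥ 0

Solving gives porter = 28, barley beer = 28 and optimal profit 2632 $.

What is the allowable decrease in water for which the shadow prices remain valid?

126

Binding constraints: water, fermentation. The basis is B = [[2,6],[4,3]] with det -18.
Per unit decrease in water, x* moves by d = (0.1667, -0.2222).
The basis stays optimal until barley beer reaches 0; allowable decrease = 126 hL.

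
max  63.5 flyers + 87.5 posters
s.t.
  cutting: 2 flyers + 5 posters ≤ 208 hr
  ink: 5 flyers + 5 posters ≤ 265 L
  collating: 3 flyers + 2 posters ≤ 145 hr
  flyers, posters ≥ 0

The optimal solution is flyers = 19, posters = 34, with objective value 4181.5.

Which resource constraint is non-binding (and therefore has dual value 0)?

cutting: 208/208 (binding)
ink: 265/265 (binding)
collating: 125/145 (slack 20)
By complementary slackness, a constraint with positive slack has shadow price 0 → collating.

collating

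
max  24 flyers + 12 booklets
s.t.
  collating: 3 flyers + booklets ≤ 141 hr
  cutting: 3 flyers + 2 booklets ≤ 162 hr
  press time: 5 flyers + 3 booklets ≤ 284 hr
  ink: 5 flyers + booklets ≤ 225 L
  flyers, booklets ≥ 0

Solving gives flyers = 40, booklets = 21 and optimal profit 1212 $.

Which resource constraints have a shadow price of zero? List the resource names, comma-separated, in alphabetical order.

ink, press time

collating: 141/141 (binding)
cutting: 162/162 (binding)
press time: 263/284 (slack 21)
ink: 221/225 (slack 4)
By complementary slackness, a constraint with positive slack has shadow price 0 → ink, press time.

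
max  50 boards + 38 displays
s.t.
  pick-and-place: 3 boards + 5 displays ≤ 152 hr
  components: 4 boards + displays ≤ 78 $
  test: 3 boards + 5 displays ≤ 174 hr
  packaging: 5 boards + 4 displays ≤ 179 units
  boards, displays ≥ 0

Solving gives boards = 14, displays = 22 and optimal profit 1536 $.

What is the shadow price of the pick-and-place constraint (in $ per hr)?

6

Binding: pick-and-place and components. Non-binding: test (22 unused), packaging (21 unused).
Slack constraints have shadow price 0 (complementary slackness).
From A_Bᵀ y = c: 3·y_pick-and-place + 4·y_components = 50; 5·y_pick-and-place + 1·y_components = 38.
This yields shadow prices y_pick-and-place = 6, y_components = 8.
Shadow price of pick-and-place = 6.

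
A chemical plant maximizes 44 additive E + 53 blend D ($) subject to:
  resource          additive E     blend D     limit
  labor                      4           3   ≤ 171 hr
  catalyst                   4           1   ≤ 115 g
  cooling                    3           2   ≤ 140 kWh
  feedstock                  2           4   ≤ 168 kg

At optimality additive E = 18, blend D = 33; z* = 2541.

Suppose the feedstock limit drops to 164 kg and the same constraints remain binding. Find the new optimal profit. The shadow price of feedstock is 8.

2509

Δb = -4, so new z* = 2541 + (8)·(-4) = 2541 − 32 = 2509.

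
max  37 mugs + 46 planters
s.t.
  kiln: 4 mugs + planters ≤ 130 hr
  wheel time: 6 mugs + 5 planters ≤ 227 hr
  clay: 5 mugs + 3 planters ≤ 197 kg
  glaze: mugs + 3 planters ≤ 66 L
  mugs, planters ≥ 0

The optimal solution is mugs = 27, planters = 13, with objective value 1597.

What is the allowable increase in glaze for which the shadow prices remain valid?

70.2

Binding constraints: wheel time, glaze. The basis is B = [[6,5],[1,3]] with det 13.
Per unit increase in glaze, x* moves by d = (-0.3846, 0.4615).
The basis stays optimal until mugs reaches 0; allowable increase = 70.2 L.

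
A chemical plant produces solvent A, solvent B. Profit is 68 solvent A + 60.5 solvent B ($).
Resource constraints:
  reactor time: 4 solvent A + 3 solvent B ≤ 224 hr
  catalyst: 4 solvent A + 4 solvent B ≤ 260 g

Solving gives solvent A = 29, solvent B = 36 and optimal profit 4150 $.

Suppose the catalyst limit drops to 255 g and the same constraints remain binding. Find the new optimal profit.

Check each constraint at x*: reactor time 224/224 (tight); catalyst 260/260 (tight).
Dual feasibility on the basic columns requires 4·y_reactor time + 4·y_catalyst = 68, 3·y_reactor time + 4·y_catalyst = 60.5.
→ y_reactor time = 7.5 and y_catalyst = 9.5.
Δz = y_catalyst·Δb = 9.5 × (-5) = -47.5, so new z* = 4150 − 47.5 = 4102.5.

4102.5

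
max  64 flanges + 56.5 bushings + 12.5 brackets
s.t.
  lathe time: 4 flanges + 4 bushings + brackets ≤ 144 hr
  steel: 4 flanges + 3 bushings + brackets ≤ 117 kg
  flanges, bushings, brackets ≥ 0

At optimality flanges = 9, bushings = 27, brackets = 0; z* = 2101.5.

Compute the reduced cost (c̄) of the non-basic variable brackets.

Both lathe time and steel are binding at x*.
Dual feasibility on the basic columns requires 4·y_lathe time + 4·y_steel = 64, 4·y_lathe time + 3·y_steel = 56.5.
→ y_lathe time = 8.5 and y_steel = 7.5.
Reduced cost of brackets: c₃ − yᵀa₃ = 12.5 − (8.5·1 + 7.5·1) = 12.5 − 16 = -3.5.

-3.5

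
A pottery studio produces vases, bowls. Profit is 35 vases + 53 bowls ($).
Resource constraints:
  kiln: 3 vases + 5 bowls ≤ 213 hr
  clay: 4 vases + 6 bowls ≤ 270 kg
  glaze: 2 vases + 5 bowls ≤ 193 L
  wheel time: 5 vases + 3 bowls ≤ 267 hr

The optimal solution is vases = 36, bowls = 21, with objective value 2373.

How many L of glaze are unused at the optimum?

glaze used = 2·36 + 5·21 = 177; slack = 193 − 177 = 16.

16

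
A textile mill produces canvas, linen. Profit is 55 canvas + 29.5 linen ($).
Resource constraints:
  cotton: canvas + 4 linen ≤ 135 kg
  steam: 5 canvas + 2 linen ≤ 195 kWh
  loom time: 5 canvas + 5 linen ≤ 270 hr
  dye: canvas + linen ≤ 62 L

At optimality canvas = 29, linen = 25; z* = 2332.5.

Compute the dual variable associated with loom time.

2.5

At the optimum: cotton uses 129 of 135 (slack = 6); steam uses 195 of 195 (binding); loom time uses 270 of 270 (binding); dye uses 54 of 62 (slack = 8).
Since cotton, dye are not tight, their duals are 0.
From A_Bᵀ y = c: 5·y_steam + 5·y_loom time = 55; 2·y_steam + 5·y_loom time = 29.5.
→ y_steam = 8.5 and y_loom time = 2.5.
Shadow price of loom time = 2.5.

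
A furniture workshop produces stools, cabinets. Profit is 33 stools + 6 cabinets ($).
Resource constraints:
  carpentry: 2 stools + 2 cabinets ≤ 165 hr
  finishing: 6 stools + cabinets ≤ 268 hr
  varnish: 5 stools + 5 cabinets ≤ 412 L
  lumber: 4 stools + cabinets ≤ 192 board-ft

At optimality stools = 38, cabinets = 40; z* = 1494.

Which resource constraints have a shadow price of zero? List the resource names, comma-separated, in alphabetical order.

carpentry: 156/165 (slack 9)
finishing: 268/268 (binding)
varnish: 390/412 (slack 22)
lumber: 192/192 (binding)
By complementary slackness, a constraint with positive slack has shadow price 0 → carpentry, varnish.

carpentry, varnish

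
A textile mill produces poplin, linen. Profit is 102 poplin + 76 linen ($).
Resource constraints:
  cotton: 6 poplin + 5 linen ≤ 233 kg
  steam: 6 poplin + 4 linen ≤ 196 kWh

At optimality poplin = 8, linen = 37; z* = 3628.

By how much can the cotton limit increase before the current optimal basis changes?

12

Binding constraints: cotton, steam. The basis is B = [[6,5],[6,4]] with det -6.
Per unit increase in cotton, x* moves by d = (-0.6667, 1).
The basis stays optimal until poplin reaches 0; allowable increase = 12 kg.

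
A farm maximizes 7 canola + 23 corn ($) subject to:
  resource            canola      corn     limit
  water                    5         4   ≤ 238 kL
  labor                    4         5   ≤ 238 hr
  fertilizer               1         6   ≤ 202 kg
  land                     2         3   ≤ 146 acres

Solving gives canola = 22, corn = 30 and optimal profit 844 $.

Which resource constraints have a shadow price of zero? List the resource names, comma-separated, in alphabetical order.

water: 230/238 (slack 8)
labor: 238/238 (binding)
fertilizer: 202/202 (binding)
land: 134/146 (slack 12)
By complementary slackness, a constraint with positive slack has shadow price 0 → land, water.

land, water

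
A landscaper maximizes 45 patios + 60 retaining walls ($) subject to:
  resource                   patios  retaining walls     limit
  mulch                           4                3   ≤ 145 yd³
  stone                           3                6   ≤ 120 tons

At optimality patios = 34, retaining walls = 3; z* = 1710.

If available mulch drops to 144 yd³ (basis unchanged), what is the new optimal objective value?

At the optimum: mulch uses 145 of 145 (binding); stone uses 120 of 120 (binding).
Dual feasibility on the basic columns requires 4·y_mulch + 3·y_stone = 45, 3·y_mulch + 6·y_stone = 60.
→ y_mulch = 6 and y_stone = 7.
Δz = y_mulch·Δb = 6 × (-1) = -6, so new z* = 1710 − 6 = 1704.

1704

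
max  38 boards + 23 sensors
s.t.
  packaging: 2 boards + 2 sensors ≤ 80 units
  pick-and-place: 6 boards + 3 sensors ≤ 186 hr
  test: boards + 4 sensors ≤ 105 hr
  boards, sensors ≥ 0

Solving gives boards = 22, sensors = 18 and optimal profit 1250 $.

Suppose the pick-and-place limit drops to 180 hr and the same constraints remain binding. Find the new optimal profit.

1220

At the optimum: packaging uses 80 of 80 (binding); pick-and-place uses 186 of 186 (binding); test uses 94 of 105 (slack = 11).
By complementary slackness, y = 0 for the non-binding constraint.
Dual feasibility on the basic columns requires 2·y_packaging + 6·y_pick-and-place = 38, 2·y_packaging + 3·y_pick-and-place = 23.
Solving: y_packaging = 4, y_pick-and-place = 5.
Δz = y_pick-and-place·Δb = 5 × (-6) = -30, so new z* = 1250 − 30 = 1220.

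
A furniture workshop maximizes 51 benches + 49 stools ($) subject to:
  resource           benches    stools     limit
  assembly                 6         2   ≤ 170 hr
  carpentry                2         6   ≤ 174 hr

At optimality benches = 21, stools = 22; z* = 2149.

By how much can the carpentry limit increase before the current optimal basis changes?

336

Binding constraints: assembly, carpentry. The basis is B = [[6,2],[2,6]] with det 32.
Per unit increase in carpentry, x* moves by d = (-0.0625, 0.1875).
The basis stays optimal until benches reaches 0; allowable increase = 336 hr.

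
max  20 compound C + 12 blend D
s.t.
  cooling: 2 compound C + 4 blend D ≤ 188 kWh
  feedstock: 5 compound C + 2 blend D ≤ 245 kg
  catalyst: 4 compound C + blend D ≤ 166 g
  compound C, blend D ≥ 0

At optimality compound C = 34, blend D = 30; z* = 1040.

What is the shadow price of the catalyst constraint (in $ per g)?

4

At the optimum: cooling uses 188 of 188 (binding); feedstock uses 230 of 245 (slack = 15); catalyst uses 166 of 166 (binding).
Slack constraints have shadow price 0 (complementary slackness).
From A_Bᵀ y = c: 2·y_cooling + 4·y_catalyst = 20; 4·y_cooling + 1·y_catalyst = 12.
→ y_cooling = 2 and y_catalyst = 4.
Shadow price of catalyst = 4.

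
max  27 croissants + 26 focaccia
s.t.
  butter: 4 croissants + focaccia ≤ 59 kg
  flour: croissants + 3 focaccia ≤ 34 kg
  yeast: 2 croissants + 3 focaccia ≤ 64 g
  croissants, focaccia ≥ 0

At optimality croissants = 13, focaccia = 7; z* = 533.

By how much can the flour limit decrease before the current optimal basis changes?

Binding constraints: butter, flour. The basis is B = [[4,1],[1,3]] with det 11.
Per unit decrease in flour, x* moves by d = (0.0909, -0.3636).
The basis stays optimal until focaccia reaches 0; allowable decrease = 19.25 kg.

19.25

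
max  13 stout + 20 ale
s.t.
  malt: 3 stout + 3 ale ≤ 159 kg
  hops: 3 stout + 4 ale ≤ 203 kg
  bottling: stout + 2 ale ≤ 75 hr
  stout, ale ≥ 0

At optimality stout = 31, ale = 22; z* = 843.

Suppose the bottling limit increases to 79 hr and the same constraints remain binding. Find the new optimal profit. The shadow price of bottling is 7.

Δb = 4, so new z* = 843 + (7)·(4) = 843 + 28 = 871.

871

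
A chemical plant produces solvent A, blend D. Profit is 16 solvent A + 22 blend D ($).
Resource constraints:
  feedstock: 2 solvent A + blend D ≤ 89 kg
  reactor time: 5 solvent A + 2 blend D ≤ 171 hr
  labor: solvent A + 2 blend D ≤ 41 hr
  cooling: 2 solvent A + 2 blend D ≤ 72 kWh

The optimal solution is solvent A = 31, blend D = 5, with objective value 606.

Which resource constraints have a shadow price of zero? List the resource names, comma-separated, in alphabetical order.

feedstock, reactor time

feedstock: 67/89 (slack 22)
reactor time: 165/171 (slack 6)
labor: 41/41 (binding)
cooling: 72/72 (binding)
By complementary slackness, a constraint with positive slack has shadow price 0 → feedstock, reactor time.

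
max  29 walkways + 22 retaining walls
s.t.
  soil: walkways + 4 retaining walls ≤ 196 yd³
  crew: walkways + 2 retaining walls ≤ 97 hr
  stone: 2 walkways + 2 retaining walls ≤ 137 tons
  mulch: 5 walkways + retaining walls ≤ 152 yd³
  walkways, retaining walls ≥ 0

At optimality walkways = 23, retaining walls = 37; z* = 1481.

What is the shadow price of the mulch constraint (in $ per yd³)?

Check each constraint at x*: soil 171/196 (slack 25); crew 97/97 (tight); stone 120/137 (slack 17); mulch 152/152 (tight).
By complementary slackness, y = 0 for the non-binding constraints.
From A_Bᵀ y = c: 1·y_crew + 5·y_mulch = 29; 2·y_crew + 1·y_mulch = 22.
This yields shadow prices y_crew = 9, y_mulch = 4.
Shadow price of mulch = 4.

4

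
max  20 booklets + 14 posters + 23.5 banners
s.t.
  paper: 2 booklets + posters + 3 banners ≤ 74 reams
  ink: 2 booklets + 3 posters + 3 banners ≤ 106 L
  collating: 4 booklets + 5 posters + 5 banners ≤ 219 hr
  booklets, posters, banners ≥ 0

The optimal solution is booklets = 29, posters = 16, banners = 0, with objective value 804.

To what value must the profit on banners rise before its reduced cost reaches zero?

Binding: paper and ink. Non-binding: collating (23 unused).
Since collating is not tight, its dual is 0.
The binding rows give the dual system: 2·y_paper + 2·y_ink = 20 and 1·y_paper + 3·y_ink = 14.
This yields shadow prices y_paper = 8, y_ink = 2.
banners enters the basis when its profit ≥ yᵀa₃ = 8·3 + 2·3 = 30.

30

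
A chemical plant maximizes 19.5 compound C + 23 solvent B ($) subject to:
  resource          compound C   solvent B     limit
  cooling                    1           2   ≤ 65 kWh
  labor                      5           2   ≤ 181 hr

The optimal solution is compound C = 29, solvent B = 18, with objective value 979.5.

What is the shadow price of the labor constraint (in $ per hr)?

2

Both cooling and labor are binding at x*.
Dual feasibility on the basic columns requires 1·y_cooling + 5·y_labor = 19.5, 2·y_cooling + 2·y_labor = 23.
Solving: y_cooling = 9.5, y_labor = 2.
Shadow price of labor = 2.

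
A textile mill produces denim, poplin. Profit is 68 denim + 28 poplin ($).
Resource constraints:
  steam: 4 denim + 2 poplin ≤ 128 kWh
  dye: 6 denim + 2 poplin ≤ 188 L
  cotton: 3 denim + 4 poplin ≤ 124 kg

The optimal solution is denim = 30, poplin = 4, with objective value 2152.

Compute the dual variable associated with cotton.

At the optimum: steam uses 128 of 128 (binding); dye uses 188 of 188 (binding); cotton uses 106 of 124 (slack = 18).
By complementary slackness, y = 0 for the non-binding constraint.
Dual feasibility on the basic columns requires 4·y_steam + 6·y_dye = 68, 2·y_steam + 2·y_dye = 28.
This yields shadow prices y_steam = 8, y_dye = 6.
Shadow price of cotton = 0.

0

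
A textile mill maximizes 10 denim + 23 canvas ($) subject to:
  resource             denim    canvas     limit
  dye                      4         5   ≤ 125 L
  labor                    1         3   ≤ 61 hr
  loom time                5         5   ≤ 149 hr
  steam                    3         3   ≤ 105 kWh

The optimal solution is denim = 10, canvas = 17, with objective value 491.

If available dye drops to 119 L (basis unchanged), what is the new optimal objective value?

Check each constraint at x*: dye 125/125 (tight); labor 61/61 (tight); loom time 135/149 (slack 14); steam 81/105 (slack 24).
By complementary slackness, y = 0 for the non-binding constraints.
The binding rows give the dual system: 4·y_dye + 1·y_labor = 10 and 5·y_dye + 3·y_labor = 23.
This yields shadow prices y_dye = 1, y_labor = 6.
Δz = y_dye·Δb = 1 × (-6) = -6, so new z* = 491 − 6 = 485.

485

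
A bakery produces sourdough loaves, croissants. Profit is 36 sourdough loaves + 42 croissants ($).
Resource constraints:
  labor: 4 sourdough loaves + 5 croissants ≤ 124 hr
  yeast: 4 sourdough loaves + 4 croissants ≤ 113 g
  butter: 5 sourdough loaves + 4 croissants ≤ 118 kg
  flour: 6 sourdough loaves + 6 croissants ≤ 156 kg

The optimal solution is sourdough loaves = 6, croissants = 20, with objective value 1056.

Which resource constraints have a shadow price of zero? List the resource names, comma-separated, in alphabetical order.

butter, yeast

labor: 124/124 (binding)
yeast: 104/113 (slack 9)
butter: 110/118 (slack 8)
flour: 156/156 (binding)
By complementary slackness, a constraint with positive slack has shadow price 0 → butter, yeast.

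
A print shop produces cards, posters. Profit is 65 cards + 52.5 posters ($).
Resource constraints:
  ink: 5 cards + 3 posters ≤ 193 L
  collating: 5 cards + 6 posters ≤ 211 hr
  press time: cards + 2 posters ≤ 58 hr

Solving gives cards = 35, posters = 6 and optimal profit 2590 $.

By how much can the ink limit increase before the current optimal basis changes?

Binding constraints: ink, collating. The basis is B = [[5,3],[5,6]] with det 15.
Per unit increase in ink, x* moves by d = (0.4, -0.3333).
The basis stays optimal until posters reaches 0; allowable increase = 18 L.

18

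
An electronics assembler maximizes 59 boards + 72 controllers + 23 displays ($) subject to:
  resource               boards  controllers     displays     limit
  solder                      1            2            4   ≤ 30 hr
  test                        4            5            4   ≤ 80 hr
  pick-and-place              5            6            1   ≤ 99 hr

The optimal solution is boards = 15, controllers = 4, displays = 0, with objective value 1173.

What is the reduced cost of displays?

-8

Binding: test and pick-and-place. Non-binding: solder (7 unused).
Slack constraints have shadow price 0 (complementary slackness).
From A_Bᵀ y = c: 4·y_test + 5·y_pick-and-place = 59; 5·y_test + 6·y_pick-and-place = 72.
→ y_test = 6 and y_pick-and-place = 7.
Reduced cost of displays: c₃ − yᵀa₃ = 23 − (6·4 + 7·1) = 23 − 31 = -8.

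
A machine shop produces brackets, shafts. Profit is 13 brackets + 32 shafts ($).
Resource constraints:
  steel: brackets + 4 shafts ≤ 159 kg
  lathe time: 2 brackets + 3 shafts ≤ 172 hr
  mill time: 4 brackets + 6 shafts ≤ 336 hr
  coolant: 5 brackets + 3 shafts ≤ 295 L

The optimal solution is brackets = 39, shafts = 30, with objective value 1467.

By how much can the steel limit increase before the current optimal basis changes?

65

Binding constraints: steel, mill time. The basis is B = [[1,4],[4,6]] with det -10.
Per unit increase in steel, x* moves by d = (-0.6, 0.4).
The basis stays optimal until brackets reaches 0; allowable increase = 65 kg.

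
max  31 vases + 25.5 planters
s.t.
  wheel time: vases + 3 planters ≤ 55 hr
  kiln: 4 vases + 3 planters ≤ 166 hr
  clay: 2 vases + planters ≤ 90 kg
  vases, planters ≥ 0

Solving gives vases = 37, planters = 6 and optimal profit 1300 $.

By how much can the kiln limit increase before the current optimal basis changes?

Binding constraints: wheel time, kiln. The basis is B = [[1,3],[4,3]] with det -9.
Per unit increase in kiln, x* moves by d = (0.3333, -0.1111).
The basis stays optimal until clay becomes binding; allowable increase = 18 hr.

18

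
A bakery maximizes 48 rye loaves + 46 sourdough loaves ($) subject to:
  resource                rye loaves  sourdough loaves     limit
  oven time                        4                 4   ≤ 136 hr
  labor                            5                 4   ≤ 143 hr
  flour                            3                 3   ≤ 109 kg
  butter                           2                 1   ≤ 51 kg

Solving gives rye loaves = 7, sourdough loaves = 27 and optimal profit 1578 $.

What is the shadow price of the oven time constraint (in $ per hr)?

At the optimum: oven time uses 136 of 136 (binding); labor uses 143 of 143 (binding); flour uses 102 of 109 (slack = 7); butter uses 41 of 51 (slack = 10).
By complementary slackness, y = 0 for the non-binding constraints.
From A_Bᵀ y = c: 4·y_oven time + 5·y_labor = 48; 4·y_oven time + 4·y_labor = 46.
Solving: y_oven time = 9.5, y_labor = 2.
Shadow price of oven time = 9.5.

9.5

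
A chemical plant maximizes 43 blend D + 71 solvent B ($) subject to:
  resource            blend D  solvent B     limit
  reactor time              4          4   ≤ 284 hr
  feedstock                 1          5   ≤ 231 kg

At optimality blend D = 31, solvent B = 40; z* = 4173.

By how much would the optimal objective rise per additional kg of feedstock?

Check each constraint at x*: reactor time 284/284 (tight); feedstock 231/231 (tight).
Dual feasibility on the basic columns requires 4·y_reactor time + 1·y_feedstock = 43, 4·y_reactor time + 5·y_feedstock = 71.
Solving: y_reactor time = 9, y_feedstock = 7.
Shadow price of feedstock = 7.

7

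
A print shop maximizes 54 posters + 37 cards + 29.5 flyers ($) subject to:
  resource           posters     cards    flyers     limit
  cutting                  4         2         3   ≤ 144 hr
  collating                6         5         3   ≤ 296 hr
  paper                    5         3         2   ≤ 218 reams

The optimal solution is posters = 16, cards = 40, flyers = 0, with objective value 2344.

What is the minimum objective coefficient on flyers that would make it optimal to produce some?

33

Check each constraint at x*: cutting 144/144 (tight); collating 296/296 (tight); paper 200/218 (slack 18).
Slack constraints have shadow price 0 (complementary slackness).
From A_Bᵀ y = c: 4·y_cutting + 6·y_collating = 54; 2·y_cutting + 5·y_collating = 37.
Solving: y_cutting = 6, y_collating = 5.
flyers enters the basis when its profit ≥ yᵀa₃ = 6·3 + 5·3 = 33.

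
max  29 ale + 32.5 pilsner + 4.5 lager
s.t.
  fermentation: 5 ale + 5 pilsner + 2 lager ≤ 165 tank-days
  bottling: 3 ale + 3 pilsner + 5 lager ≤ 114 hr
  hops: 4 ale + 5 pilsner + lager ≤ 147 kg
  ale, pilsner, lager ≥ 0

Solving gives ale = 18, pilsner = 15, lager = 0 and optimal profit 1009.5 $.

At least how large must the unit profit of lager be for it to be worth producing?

Binding: fermentation and hops. Non-binding: bottling (15 unused).
Since bottling is not tight, its dual is 0.
Dual feasibility on the basic columns requires 5·y_fermentation + 4·y_hops = 29, 5·y_fermentation + 5·y_hops = 32.5.
→ y_fermentation = 3 and y_hops = 3.5.
lager enters the basis when its profit ≥ yᵀa₃ = 3·2 + 3.5·1 = 9.5.

9.5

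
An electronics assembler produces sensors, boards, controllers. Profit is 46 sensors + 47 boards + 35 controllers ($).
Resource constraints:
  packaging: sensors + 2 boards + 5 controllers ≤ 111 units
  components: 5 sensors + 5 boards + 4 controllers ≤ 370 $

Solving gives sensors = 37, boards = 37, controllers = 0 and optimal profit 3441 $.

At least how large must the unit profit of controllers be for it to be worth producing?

Check each constraint at x*: packaging 111/111 (tight); components 370/370 (tight).
Dual feasibility on the basic columns requires 1·y_packaging + 5·y_components = 46, 2·y_packaging + 5·y_components = 47.
→ y_packaging = 1 and y_components = 9.
controllers enters the basis when its profit ≥ yᵀa₃ = 1·5 + 9·4 = 41.

41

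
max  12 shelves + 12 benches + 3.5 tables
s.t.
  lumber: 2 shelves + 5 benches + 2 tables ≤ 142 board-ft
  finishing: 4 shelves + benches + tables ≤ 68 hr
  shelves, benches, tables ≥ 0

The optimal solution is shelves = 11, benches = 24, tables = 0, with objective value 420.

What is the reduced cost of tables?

At the optimum: lumber uses 142 of 142 (binding); finishing uses 68 of 68 (binding).
Dual feasibility on the basic columns requires 2·y_lumber + 4·y_finishing = 12, 5·y_lumber + 1·y_finishing = 12.
This yields shadow prices y_lumber = 2, y_finishing = 2.
Reduced cost of tables: c₃ − yᵀa₃ = 3.5 − (2·2 + 2·1) = 3.5 − 6 = -2.5.

-2.5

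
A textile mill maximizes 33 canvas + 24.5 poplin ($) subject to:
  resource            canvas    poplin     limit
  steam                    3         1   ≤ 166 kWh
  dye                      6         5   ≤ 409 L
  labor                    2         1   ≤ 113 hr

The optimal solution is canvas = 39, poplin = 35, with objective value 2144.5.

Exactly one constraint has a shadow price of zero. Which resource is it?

steam: 152/166 (slack 14)
dye: 409/409 (binding)
labor: 113/113 (binding)
By complementary slackness, a constraint with positive slack has shadow price 0 → steam.

steam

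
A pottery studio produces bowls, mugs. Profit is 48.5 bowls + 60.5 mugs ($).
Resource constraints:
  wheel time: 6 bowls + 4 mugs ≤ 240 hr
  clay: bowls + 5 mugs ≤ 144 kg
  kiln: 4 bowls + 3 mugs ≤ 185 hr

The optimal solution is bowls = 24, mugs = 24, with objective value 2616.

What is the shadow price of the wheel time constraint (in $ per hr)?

Check each constraint at x*: wheel time 240/240 (tight); clay 144/144 (tight); kiln 168/185 (slack 17).
By complementary slackness, y = 0 for the non-binding constraint.
The binding rows give the dual system: 6·y_wheel time + 1·y_clay = 48.5 and 4·y_wheel time + 5·y_clay = 60.5.
→ y_wheel time = 7 and y_clay = 6.5.
Shadow price of wheel time = 7.

7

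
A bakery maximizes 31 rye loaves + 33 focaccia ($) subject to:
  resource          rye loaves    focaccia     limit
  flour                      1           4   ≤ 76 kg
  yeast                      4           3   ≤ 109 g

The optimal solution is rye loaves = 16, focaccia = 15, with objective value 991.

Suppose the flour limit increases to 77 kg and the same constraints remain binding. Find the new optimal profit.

994

At the optimum: flour uses 76 of 76 (binding); yeast uses 109 of 109 (binding).
Dual feasibility on the basic columns requires 1·y_flour + 4·y_yeast = 31, 4·y_flour + 3·y_yeast = 33.
→ y_flour = 3 and y_yeast = 7.
Δz = y_flour·Δb = 3 × (1) = 3, so new z* = 991 + 3 = 994.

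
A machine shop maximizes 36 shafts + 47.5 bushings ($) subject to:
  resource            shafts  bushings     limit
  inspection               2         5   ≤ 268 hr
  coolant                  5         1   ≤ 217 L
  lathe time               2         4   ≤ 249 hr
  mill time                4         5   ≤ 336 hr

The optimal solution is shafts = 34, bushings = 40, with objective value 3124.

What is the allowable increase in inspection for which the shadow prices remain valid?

35

Binding constraints: inspection, mill time. The basis is B = [[2,5],[4,5]] with det -10.
Per unit increase in inspection, x* moves by d = (-0.5, 0.4).
The basis stays optimal until lathe time becomes binding; allowable increase = 35 hr.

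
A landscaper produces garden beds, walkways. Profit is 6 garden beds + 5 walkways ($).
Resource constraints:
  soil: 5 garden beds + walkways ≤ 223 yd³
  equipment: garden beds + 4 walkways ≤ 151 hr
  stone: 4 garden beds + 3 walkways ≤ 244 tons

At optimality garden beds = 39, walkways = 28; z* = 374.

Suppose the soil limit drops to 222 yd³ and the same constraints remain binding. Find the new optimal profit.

373

At the optimum: soil uses 223 of 223 (binding); equipment uses 151 of 151 (binding); stone uses 240 of 244 (slack = 4).
Slack constraints have shadow price 0 (complementary slackness).
Dual feasibility on the basic columns requires 5·y_soil + 1·y_equipment = 6, 1·y_soil + 4·y_equipment = 5.
Solving: y_soil = 1, y_equipment = 1.
Δz = y_soil·Δb = 1 × (-1) = -1, so new z* = 374 − 1 = 373.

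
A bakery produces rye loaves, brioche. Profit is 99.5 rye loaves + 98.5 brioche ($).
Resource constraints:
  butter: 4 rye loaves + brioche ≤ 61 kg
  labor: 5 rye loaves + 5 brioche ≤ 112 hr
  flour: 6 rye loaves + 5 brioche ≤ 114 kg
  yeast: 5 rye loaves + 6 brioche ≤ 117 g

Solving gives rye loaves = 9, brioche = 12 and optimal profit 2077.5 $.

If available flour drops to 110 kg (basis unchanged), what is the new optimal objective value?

2039.5

At the optimum: butter uses 48 of 61 (slack = 13); labor uses 105 of 112 (slack = 7); flour uses 114 of 114 (binding); yeast uses 117 of 117 (binding).
Slack constraints have shadow price 0 (complementary slackness).
The binding rows give the dual system: 6·y_flour + 5·y_yeast = 99.5 and 5·y_flour + 6·y_yeast = 98.5.
This yields shadow prices y_flour = 9.5, y_yeast = 8.5.
Δz = y_flour·Δb = 9.5 × (-4) = -38, so new z* = 2077.5 − 38 = 2039.5.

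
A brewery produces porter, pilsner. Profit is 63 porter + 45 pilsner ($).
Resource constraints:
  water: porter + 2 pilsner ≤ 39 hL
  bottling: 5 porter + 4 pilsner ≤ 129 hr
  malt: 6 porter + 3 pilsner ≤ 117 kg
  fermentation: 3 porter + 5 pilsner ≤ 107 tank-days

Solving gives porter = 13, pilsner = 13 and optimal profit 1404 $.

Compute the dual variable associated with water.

9

Check each constraint at x*: water 39/39 (tight); bottling 117/129 (slack 12); malt 117/117 (tight); fermentation 104/107 (slack 3).
Since bottling, fermentation are not tight, their duals are 0.
The binding rows give the dual system: 1·y_water + 6·y_malt = 63 and 2·y_water + 3·y_malt = 45.
This yields shadow prices y_water = 9, y_malt = 9.
Shadow price of water = 9.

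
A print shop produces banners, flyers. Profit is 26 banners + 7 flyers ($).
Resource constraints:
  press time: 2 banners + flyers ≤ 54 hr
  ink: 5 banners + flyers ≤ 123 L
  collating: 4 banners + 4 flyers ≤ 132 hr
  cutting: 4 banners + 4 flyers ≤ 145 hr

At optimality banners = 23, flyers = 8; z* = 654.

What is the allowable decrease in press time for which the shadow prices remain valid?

4.8

Binding constraints: press time, ink. The basis is B = [[2,1],[5,1]] with det -3.
Per unit decrease in press time, x* moves by d = (0.3333, -1.6667).
The basis stays optimal until flyers reaches 0; allowable decrease = 4.8 hr.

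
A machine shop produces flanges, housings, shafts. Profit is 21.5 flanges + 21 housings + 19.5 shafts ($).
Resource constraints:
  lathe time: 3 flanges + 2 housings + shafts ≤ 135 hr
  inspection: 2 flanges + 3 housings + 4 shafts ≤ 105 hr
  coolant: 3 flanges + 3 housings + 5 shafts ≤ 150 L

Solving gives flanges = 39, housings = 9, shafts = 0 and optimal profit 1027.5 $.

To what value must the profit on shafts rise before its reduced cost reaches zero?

20.5

At the optimum: lathe time uses 135 of 135 (binding); inspection uses 105 of 105 (binding); coolant uses 144 of 150 (slack = 6).
By complementary slackness, y = 0 for the non-binding constraint.
The binding rows give the dual system: 3·y_lathe time + 2·y_inspection = 21.5 and 2·y_lathe time + 3·y_inspection = 21.
→ y_lathe time = 4.5 and y_inspection = 4.
shafts enters the basis when its profit ≥ yᵀa₃ = 4.5·1 + 4·4 = 20.5.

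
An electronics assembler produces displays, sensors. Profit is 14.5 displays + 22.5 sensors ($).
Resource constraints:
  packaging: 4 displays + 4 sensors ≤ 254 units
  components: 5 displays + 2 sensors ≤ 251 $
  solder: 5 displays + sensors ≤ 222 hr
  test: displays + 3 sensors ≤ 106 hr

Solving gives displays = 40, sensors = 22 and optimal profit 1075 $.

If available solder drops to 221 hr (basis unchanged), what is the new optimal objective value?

1073.5

Check each constraint at x*: packaging 248/254 (slack 6); components 244/251 (slack 7); solder 222/222 (tight); test 106/106 (tight).
Slack constraints have shadow price 0 (complementary slackness).
Dual feasibility on the basic columns requires 5·y_solder + 1·y_test = 14.5, 1·y_solder + 3·y_test = 22.5.
Solving: y_solder = 1.5, y_test = 7.
Δz = y_solder·Δb = 1.5 × (-1) = -1.5, so new z* = 1075 − 1.5 = 1073.5.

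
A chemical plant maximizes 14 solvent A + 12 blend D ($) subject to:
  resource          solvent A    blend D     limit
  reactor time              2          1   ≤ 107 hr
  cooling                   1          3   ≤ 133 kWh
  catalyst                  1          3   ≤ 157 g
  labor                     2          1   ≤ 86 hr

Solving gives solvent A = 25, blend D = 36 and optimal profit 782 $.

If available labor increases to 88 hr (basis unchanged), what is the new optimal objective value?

At the optimum: reactor time uses 86 of 107 (slack = 21); cooling uses 133 of 133 (binding); catalyst uses 133 of 157 (slack = 24); labor uses 86 of 86 (binding).
Since reactor time, catalyst are not tight, their duals are 0.
The binding rows give the dual system: 1·y_cooling + 2·y_labor = 14 and 3·y_cooling + 1·y_labor = 12.
Solving: y_cooling = 2, y_labor = 6.
Δz = y_labor·Δb = 6 × (2) = 12, so new z* = 782 + 12 = 794.

794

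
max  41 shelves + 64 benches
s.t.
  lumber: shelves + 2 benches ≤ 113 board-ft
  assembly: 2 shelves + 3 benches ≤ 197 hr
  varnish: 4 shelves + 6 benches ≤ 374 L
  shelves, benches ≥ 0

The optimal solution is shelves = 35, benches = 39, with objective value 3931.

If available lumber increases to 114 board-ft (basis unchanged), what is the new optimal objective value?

3936

Check each constraint at x*: lumber 113/113 (tight); assembly 187/197 (slack 10); varnish 374/374 (tight).
By complementary slackness, y = 0 for the non-binding constraint.
Dual feasibility on the basic columns requires 1·y_lumber + 4·y_varnish = 41, 2·y_lumber + 6·y_varnish = 64.
→ y_lumber = 5 and y_varnish = 9.
Δz = y_lumber·Δb = 5 × (1) = 5, so new z* = 3931 + 5 = 3936.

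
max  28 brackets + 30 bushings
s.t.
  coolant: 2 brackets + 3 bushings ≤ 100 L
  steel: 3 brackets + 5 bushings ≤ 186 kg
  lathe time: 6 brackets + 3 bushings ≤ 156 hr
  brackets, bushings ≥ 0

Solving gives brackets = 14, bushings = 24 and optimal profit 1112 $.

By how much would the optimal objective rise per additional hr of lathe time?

2

Check each constraint at x*: coolant 100/100 (tight); steel 162/186 (slack 24); lathe time 156/156 (tight).
Slack constraints have shadow price 0 (complementary slackness).
The binding rows give the dual system: 2·y_coolant + 6·y_lathe time = 28 and 3·y_coolant + 3·y_lathe time = 30.
This yields shadow prices y_coolant = 8, y_lathe time = 2.
Shadow price of lathe time = 2.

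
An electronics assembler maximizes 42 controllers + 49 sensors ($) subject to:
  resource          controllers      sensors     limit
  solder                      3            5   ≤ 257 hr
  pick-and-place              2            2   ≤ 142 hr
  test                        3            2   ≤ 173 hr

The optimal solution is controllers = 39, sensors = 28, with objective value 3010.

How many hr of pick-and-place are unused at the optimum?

pick-and-place used = 2·39 + 2·28 = 134; slack = 142 − 134 = 8.

8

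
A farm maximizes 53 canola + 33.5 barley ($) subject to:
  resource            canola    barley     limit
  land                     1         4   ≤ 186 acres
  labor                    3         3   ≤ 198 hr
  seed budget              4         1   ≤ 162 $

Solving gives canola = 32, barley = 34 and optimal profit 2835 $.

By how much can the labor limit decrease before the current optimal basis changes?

76.5

Binding constraints: labor, seed budget. The basis is B = [[3,3],[4,1]] with det -9.
Per unit decrease in labor, x* moves by d = (0.1111, -0.4444).
The basis stays optimal until barley reaches 0; allowable decrease = 76.5 hr.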